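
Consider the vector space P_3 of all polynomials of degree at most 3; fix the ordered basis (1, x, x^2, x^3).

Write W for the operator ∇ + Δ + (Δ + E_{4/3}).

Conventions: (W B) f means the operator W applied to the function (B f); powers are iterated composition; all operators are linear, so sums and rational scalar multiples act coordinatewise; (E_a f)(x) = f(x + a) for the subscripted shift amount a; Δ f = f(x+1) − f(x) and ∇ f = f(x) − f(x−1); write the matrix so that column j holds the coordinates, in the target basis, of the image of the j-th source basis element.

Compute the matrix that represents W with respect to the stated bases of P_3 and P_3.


image of 1: 1
image of x: x + 13/3
image of x^2: x^2 + (26/3)x + 25/9
image of x^3: x^3 + 13x^2 + (25/3)x + 145/27
each image's coordinates form column j of the matrix

the matrix is [[1, 13/3, 25/9, 145/27]; [0, 1, 26/3, 25/3]; [0, 0, 1, 13]; [0, 0, 0, 1]] (rows listed top to bottom)


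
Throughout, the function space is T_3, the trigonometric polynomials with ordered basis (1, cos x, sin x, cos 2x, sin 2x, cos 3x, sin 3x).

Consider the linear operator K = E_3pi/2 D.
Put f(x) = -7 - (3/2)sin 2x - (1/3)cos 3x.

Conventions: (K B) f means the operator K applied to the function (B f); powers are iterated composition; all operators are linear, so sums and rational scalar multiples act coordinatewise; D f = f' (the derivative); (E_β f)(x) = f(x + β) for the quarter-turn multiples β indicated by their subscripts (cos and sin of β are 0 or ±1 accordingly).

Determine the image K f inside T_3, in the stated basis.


D f = -3cos 2x + sin 3x
E_3pi/2 D f = 3cos 2x + cos 3x

g(x) = 3cos 2x + cos 3x


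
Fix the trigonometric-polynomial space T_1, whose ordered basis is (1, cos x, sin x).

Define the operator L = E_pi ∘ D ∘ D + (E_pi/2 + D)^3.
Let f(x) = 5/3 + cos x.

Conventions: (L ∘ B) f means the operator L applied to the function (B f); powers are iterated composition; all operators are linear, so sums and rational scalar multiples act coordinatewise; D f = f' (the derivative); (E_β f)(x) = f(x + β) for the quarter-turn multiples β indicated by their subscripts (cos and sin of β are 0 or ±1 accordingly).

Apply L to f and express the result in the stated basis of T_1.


g(x) = 5/3 + cos x + 8sin x

D f = -sin x
D D f = -cos x
E_pi D D f = cos x
E_pi/2 f = 5/3 - sin x
D f = -sin x
(E_pi/2 + D) f = 5/3 - 2sin x
E_pi/2 (E_pi/2 + D) f = 5/3 - 2cos x
D (E_pi/2 + D) f = -2cos x
(E_pi/2 + D) (E_pi/2 + D) f = 5/3 - 4cos x
E_pi/2 (E_pi/2 + D) (E_pi/2 + D) f = 5/3 + 4sin x
D (E_pi/2 + D) (E_pi/2 + D) f = 4sin x
(E_pi/2 + D) (E_pi/2 + D) (E_pi/2 + D) f = 5/3 + 8sin x
(E_pi ∘ D ∘ D + (E_pi/2 + D)^3) f = 5/3 + cos x + 8sin x


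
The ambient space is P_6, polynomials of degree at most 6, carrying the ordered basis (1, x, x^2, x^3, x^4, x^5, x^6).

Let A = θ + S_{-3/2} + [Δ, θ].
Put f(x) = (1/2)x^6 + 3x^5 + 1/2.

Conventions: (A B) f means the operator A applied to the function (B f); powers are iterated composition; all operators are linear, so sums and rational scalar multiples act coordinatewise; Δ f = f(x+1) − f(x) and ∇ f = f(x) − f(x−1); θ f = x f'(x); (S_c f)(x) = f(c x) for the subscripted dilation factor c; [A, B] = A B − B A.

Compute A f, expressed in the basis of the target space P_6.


θ f = 3x^6 + 15x^5
S_{-3/2} f = (729/128)x^6 - (729/32)x^5 + 1/2
θ f = 3x^6 + 15x^5
Δ θ f = 18x^5 + 120x^4 + 210x^3 + 195x^2 + 93x + 18
Δ f = 3x^5 + (45/2)x^4 + 40x^3 + (75/2)x^2 + 18x + 7/2
θ Δ f = 15x^5 + 90x^4 + 120x^3 + 75x^2 + 18x
[Δ, θ] f = 3x^5 + 30x^4 + 90x^3 + 120x^2 + 75x + 18
(θ + S_{-3/2} + [Δ, θ]) f = (1113/128)x^6 - (153/32)x^5 + 30x^4 + 90x^3 + 120x^2 + 75x + 37/2

g(x) = (1113/128)x^6 - (153/32)x^5 + 30x^4 + 90x^3 + 120x^2 + 75x + 37/2


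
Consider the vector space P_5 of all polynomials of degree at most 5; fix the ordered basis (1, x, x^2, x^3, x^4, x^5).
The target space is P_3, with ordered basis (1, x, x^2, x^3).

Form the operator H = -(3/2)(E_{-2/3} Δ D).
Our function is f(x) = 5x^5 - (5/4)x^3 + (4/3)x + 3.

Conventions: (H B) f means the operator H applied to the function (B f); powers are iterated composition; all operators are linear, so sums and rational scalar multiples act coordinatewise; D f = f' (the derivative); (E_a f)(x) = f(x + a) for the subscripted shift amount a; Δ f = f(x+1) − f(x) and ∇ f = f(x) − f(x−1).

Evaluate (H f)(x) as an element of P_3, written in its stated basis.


D f = 25x^4 - (15/4)x^2 + 4/3
Δ D f = 100x^3 + 150x^2 + (185/2)x + 85/4
E_{-2/3} Δ D f = 100x^3 - 50x^2 + (155/6)x - 365/108
(-(3/2)(E_{-2/3} Δ D)) f = -150x^3 + 75x^2 - (155/4)x + 365/72

g(x) = -150x^3 + 75x^2 - (155/4)x + 365/72


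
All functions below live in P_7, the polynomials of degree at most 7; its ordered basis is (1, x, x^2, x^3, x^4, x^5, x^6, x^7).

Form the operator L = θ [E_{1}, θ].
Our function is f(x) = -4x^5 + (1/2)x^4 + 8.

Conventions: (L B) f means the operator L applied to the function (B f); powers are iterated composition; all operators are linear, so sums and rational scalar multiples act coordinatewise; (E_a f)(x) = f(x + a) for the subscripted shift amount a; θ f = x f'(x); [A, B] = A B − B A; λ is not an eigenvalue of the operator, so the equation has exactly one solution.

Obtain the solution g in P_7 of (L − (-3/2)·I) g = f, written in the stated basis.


g(x) = -(8/3)x^5 + (323/9)x^4 - (1624/9)x^3 + (2288/9)x^2 + (3544/27)x + 16/3

write g with unknown coordinates in the stated basis and equate coefficients in (L − (-3/2)·I) g = f
solving from the highest basis element down gives g = -(8/3)x^5 + (323/9)x^4 - (1624/9)x^3 + (2288/9)x^2 + (3544/27)x + 16/3
check: L g = -(160/3)x^4 + (812/3)x^3 - (1144/3)x^2 - (1772/9)x
so L g − (-3/2)·g = -4x^5 + (1/2)x^4 + 8 = f ✓


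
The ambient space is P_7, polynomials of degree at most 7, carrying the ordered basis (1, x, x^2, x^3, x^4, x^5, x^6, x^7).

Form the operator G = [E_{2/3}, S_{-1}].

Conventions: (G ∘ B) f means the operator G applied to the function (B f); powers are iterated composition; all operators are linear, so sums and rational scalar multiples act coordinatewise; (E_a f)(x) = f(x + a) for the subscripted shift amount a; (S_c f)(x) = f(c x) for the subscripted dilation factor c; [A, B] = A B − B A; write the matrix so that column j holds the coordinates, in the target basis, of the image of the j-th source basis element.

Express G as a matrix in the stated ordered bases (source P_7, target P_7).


the matrix is [[0, -4/3, 0, -16/27, 0, -64/243, 0, -256/2187]; [0, 0, 8/3, 0, 64/27, 0, 128/81, 0]; [0, 0, 0, -4, 0, -160/27, 0, -448/81]; [0, 0, 0, 0, 16/3, 0, 320/27, 0]; [0, 0, 0, 0, 0, -20/3, 0, -560/27]; [0, 0, 0, 0, 0, 0, 8, 0]; [0, 0, 0, 0, 0, 0, 0, -28/3]; [0, 0, 0, 0, 0, 0, 0, 0]] (rows listed top to bottom)

image of 1: 0
image of x: -4/3
image of x^2: (8/3)x
image of x^3: -4x^2 - 16/27
image of x^4: (16/3)x^3 + (64/27)x
image of x^5: -(20/3)x^4 - (160/27)x^2 - 64/243
image of x^6: 8x^5 + (320/27)x^3 + (128/81)x
image of x^7: -(28/3)x^6 - (560/27)x^4 - (448/81)x^2 - 256/2187
each image's coordinates form column j of the matrix


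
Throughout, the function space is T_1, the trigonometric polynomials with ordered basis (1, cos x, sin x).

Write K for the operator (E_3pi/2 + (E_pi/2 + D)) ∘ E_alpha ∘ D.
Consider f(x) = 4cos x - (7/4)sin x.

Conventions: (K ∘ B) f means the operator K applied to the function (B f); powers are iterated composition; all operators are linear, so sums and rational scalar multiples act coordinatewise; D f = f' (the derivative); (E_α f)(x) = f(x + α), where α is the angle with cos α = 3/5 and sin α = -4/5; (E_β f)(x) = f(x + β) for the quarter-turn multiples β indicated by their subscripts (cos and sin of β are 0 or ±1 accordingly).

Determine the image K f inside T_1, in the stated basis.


g(x) = -(19/5)cos x - (43/20)sin x

D f = -(7/4)cos x - 4sin x
E_alpha D f = (43/20)cos x - (19/5)sin x
E_3pi/2 (E_alpha ∘ D) f = (19/5)cos x + (43/20)sin x
E_pi/2 (E_alpha ∘ D) f = -(19/5)cos x - (43/20)sin x
D (E_alpha ∘ D) f = -(19/5)cos x - (43/20)sin x
(E_pi/2 + D) (E_alpha ∘ D) f = -(38/5)cos x - (43/10)sin x
(E_3pi/2 + (E_pi/2 + D)) (E_alpha ∘ D) f = -(19/5)cos x - (43/20)sin x


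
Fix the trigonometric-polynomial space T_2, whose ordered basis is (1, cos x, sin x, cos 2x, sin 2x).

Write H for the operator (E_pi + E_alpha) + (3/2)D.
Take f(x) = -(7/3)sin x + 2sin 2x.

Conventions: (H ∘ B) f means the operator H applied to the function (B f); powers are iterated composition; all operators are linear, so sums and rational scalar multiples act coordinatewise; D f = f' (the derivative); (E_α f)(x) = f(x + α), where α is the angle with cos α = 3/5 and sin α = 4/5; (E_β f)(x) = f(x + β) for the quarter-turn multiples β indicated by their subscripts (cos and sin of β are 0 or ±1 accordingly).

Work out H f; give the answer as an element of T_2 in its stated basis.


E_pi f = (7/3)sin x + 2sin 2x
E_alpha f = -(28/15)cos x - (7/5)sin x + (48/25)cos 2x - (14/25)sin 2x
(E_pi + E_alpha) f = -(28/15)cos x + (14/15)sin x + (48/25)cos 2x + (36/25)sin 2x
D f = -(7/3)cos x + 4cos 2x
((3/2)D) f = -(7/2)cos x + 6cos 2x
((E_pi + E_alpha) + (3/2)D) f = -(161/30)cos x + (14/15)sin x + (198/25)cos 2x + (36/25)sin 2x

the result is g(x) = -(161/30)cos x + (14/15)sin x + (198/25)cos 2x + (36/25)sin 2x


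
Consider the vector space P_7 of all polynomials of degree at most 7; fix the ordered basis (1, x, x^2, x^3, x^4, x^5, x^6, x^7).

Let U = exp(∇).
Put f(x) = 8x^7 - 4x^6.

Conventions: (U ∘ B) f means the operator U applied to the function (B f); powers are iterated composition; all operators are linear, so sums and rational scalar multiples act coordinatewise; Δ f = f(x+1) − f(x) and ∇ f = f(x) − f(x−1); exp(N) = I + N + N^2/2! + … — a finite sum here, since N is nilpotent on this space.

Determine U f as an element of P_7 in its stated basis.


the image equals g(x) = 8x^7 + 52x^6 - 24x^5 - 280x^4 + 360x^3 + 276x^2 - 552x + 108

order-1 term: 56x^6 - 192x^5 + 340x^4 - 360x^3 + 228x^2 - 80x + 12
order-2 term: 168x^5 - 900x^4 + 2200x^3 - 2940x^2 + 2096x - 628
order-3 term: 280x^4 - 1760x^3 + 4560x^2 - 5640x + 2768
order-4 term: 280x^3 - 1740x^2 + 3880x - 3060
order-5 term: 168x^2 - 864x + 1180
order-6 term: 56x - 172
order-7 term: 8
the series for exp(∇) f terminates at order 7
exp(∇) f = 8x^7 + 52x^6 - 24x^5 - 280x^4 + 360x^3 + 276x^2 - 552x + 108


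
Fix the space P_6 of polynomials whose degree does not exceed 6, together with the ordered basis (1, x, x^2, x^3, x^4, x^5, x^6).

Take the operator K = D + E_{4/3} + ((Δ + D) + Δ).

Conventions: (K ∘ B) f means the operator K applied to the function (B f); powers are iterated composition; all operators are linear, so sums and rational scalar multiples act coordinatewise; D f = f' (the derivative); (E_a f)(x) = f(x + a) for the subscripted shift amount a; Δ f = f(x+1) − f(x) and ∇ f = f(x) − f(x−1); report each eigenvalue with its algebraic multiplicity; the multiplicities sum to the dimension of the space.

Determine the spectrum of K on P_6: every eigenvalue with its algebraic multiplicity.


λ = 1 (multiplicity 7)

image of 1: 1
image of x: x + 16/3
image of x^2: x^2 + (32/3)x + 34/9
image of x^3: x^3 + 16x^2 + (34/3)x + 118/27
image of x^4: x^4 + (64/3)x^3 + (68/3)x^2 + (472/27)x + 418/81
image of x^5: x^5 + (80/3)x^4 + (340/9)x^3 + (1180/27)x^2 + (2090/81)x + 1510/243
image of x^6: x^6 + 32x^5 + (170/3)x^4 + (2360/27)x^3 + (2090/27)x^2 + (3020/81)x + 5554/729
the matrix is upper triangular; its diagonal is (1, 1, 1, 1, 1, 1, 1)
for a triangular matrix the eigenvalues are the diagonal entries, with algebraic multiplicity their repetition count


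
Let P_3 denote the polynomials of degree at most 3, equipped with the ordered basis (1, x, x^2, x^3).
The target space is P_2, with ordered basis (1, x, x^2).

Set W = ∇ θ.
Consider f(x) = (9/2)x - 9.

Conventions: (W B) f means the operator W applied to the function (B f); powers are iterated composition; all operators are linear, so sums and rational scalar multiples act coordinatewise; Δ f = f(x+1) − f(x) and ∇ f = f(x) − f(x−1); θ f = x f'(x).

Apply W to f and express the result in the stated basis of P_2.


the image equals g(x) = 9/2

θ f = (9/2)x
∇ θ f = 9/2


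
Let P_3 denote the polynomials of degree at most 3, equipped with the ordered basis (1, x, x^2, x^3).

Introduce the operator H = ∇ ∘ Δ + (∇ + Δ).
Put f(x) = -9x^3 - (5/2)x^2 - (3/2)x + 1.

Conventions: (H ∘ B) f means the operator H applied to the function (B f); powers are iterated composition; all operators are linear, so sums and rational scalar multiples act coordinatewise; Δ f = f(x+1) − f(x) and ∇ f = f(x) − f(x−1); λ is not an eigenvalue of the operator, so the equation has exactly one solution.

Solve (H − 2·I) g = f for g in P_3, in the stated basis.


the image equals g(x) = (9/2)x^3 + (59/4)x^2 + (175/4)x + 125/2

write g with unknown coordinates in the stated basis and equate coefficients in (H − 2·I) g = f
solving from the highest basis element down gives g = (9/2)x^3 + (59/4)x^2 + (175/4)x + 125/2
check: H g = 27x^2 + 86x + 126
so H g − 2·g = -9x^3 - (5/2)x^2 - (3/2)x + 1 = f ✓


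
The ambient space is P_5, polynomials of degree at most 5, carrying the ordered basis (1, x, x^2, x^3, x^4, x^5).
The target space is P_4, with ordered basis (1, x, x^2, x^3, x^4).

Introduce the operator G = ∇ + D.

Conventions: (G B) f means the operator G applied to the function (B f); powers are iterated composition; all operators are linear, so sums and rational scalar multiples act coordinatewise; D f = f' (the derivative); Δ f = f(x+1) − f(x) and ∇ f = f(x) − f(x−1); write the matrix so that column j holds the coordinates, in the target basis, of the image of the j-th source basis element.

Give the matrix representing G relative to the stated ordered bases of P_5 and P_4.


image of 1: 0
image of x: 2
image of x^2: 4x - 1
image of x^3: 6x^2 - 3x + 1
image of x^4: 8x^3 - 6x^2 + 4x - 1
image of x^5: 10x^4 - 10x^3 + 10x^2 - 5x + 1
each image's coordinates form column j of the matrix

the matrix is [[0, 2, -1, 1, -1, 1]; [0, 0, 4, -3, 4, -5]; [0, 0, 0, 6, -6, 10]; [0, 0, 0, 0, 8, -10]; [0, 0, 0, 0, 0, 10]] (rows listed top to bottom)


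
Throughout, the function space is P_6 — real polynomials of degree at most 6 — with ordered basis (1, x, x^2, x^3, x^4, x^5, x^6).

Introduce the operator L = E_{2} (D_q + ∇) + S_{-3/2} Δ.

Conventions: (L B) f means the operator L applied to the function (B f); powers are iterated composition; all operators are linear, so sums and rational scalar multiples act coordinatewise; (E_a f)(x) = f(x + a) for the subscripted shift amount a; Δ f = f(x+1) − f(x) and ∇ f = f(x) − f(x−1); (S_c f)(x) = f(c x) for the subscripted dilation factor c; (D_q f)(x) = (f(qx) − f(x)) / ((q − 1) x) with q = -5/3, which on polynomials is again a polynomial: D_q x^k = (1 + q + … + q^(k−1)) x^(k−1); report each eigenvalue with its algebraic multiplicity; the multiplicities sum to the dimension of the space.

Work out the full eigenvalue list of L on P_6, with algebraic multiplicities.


λ = 0 (multiplicity 7)

image of 1: 0
image of x: 3
image of x^2: -(5/3)x + 8/3
image of x^3: (427/36)x^2 + (233/18)x + 148/9
image of x^4: -(649/54)x^3 + (295/18)x^2 - (74/9)x - 112/27
image of x^5: (46021/1296)x^4 + (12257/324)x^3 + (11731/54)x^2 + (37879/162)x + 9328/81
image of x^6: -(183611/3888)x^5 + (172285/3888)x^4 - (113725/486)x^3 - (344335/972)x^2 - (105949/243)x - 44032/243
the matrix is upper triangular; its diagonal is (0, 0, 0, 0, 0, 0, 0)
for a triangular matrix the eigenvalues are the diagonal entries, with algebraic multiplicity their repetition count


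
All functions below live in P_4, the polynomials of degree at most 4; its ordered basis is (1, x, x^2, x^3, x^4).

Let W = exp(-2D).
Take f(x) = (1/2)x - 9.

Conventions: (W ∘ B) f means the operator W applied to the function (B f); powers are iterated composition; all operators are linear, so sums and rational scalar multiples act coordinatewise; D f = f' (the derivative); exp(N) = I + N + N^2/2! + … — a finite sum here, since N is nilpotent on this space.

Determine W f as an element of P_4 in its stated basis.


order-1 term: -1
the series for exp(-2D) f terminates at order 1
exp(-2D) f = (1/2)x - 10

the image equals g(x) = (1/2)x - 10


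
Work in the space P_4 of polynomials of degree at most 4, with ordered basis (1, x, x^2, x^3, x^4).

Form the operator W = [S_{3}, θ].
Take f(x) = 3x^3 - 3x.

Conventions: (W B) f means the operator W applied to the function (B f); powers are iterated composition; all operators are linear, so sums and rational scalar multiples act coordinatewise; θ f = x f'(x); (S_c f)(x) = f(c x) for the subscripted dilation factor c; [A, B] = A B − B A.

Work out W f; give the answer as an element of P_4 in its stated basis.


the result is g(x) = 0

θ f = 9x^3 - 3x
S_{3} θ f = 243x^3 - 9x
S_{3} f = 81x^3 - 9x
θ S_{3} f = 243x^3 - 9x
[S_{3}, θ] f = 0


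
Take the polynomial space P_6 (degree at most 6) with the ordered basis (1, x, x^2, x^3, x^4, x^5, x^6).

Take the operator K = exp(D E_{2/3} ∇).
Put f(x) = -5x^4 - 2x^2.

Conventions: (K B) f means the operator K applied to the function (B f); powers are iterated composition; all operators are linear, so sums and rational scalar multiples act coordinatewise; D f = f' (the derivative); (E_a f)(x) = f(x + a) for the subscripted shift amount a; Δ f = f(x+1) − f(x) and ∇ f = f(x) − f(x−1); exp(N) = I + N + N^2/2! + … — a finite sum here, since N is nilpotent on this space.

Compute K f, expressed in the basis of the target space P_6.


g(x) = -5x^4 - 62x^2 - 20x - 212/3

order-1 term: -60x^2 - 20x - 32/3
order-2 term: -60
the series for exp(D E_{2/3} ∇) f terminates at order 2
exp(D E_{2/3} ∇) f = -5x^4 - 62x^2 - 20x - 212/3


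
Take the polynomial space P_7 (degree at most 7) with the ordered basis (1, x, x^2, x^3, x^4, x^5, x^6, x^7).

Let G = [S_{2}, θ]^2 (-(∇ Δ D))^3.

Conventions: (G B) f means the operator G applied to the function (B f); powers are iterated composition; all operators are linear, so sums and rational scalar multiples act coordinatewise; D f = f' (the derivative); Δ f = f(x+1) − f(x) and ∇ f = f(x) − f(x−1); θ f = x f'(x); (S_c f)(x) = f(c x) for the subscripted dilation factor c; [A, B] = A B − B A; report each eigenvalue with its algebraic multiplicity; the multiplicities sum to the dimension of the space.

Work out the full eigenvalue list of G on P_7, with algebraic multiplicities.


λ = 0 (multiplicity 8)

image of 1: 0
image of x: 0
image of x^2: 0
image of x^3: 0
image of x^4: 0
image of x^5: 0
image of x^6: 0
image of x^7: 0
the matrix is upper triangular; its diagonal is (0, 0, 0, 0, 0, 0, 0, 0)
for a triangular matrix the eigenvalues are the diagonal entries, with algebraic multiplicity their repetition count


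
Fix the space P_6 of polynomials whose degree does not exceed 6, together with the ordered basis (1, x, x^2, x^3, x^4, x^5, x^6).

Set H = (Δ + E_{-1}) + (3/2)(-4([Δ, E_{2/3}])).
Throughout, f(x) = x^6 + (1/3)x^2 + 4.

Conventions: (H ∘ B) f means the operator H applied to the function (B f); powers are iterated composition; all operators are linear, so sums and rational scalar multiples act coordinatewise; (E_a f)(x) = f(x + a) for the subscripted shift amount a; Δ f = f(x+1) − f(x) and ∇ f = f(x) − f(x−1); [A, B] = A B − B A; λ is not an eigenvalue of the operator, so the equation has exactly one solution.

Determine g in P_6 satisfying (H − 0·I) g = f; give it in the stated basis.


write g with unknown coordinates in the stated basis and equate coefficients in (H − 0·I) g = f
solving from the highest basis element down gives g = x^6 - 30x^4 + (991/3)x^2 - 1796/3
check: H g = x^6 + (1/3)x^2 + 4
so H g − 0·g = x^6 + (1/3)x^2 + 4 = f ✓

g(x) = x^6 - 30x^4 + (991/3)x^2 - 1796/3


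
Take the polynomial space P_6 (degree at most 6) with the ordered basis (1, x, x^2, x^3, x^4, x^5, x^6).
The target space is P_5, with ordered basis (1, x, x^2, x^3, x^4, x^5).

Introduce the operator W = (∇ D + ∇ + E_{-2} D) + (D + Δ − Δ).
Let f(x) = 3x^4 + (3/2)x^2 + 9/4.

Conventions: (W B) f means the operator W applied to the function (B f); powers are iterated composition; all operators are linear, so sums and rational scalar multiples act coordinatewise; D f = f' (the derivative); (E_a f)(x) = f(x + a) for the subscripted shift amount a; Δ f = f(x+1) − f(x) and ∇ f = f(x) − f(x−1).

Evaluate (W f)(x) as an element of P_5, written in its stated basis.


g(x) = 36x^3 - 54x^2 + 129x - 183/2

D f = 12x^3 + 3x
∇ D f = 36x^2 - 36x + 15
∇ f = 12x^3 - 18x^2 + 15x - 9/2
D f = 12x^3 + 3x
E_{-2} D f = 12x^3 - 72x^2 + 147x - 102
(∇ D + ∇ + E_{-2} D) f = 24x^3 - 54x^2 + 126x - 183/2
D f = 12x^3 + 3x
Δ f = 12x^3 + 18x^2 + 15x + 9/2
Δ f = 12x^3 + 18x^2 + 15x + 9/2
(-Δ) f = -12x^3 - 18x^2 - 15x - 9/2
(D + Δ − Δ) f = 12x^3 + 3x
((∇ D + ∇ + E_{-2} D) + (D + Δ − Δ)) f = 36x^3 - 54x^2 + 129x - 183/2


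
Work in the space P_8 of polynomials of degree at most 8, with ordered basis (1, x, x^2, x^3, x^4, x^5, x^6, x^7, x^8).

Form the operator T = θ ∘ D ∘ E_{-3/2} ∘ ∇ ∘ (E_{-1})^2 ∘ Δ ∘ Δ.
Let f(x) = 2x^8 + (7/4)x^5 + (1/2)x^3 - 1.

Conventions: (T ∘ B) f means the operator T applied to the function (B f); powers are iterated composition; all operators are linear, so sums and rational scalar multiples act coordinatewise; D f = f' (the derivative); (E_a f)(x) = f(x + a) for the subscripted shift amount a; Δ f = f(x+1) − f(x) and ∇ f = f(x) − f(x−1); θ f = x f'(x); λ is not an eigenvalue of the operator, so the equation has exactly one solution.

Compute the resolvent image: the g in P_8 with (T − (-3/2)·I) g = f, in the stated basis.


g(x) = (4/3)x^8 + (7/6)x^5 - (17920/3)x^4 + (161281/3)x^3 - 165760x^2 + (523880/3)x - 2/3

write g with unknown coordinates in the stated basis and equate coefficients in (T − (-3/2)·I) g = f
solving from the highest basis element down gives g = (4/3)x^8 + (7/6)x^5 - (17920/3)x^4 + (161281/3)x^3 - 165760x^2 + (523880/3)x - 2/3
check: T g = 8960x^4 - 80640x^3 + 248640x^2 - 261940x
so T g − (-3/2)·g = 2x^8 + (7/4)x^5 + (1/2)x^3 - 1 = f ✓


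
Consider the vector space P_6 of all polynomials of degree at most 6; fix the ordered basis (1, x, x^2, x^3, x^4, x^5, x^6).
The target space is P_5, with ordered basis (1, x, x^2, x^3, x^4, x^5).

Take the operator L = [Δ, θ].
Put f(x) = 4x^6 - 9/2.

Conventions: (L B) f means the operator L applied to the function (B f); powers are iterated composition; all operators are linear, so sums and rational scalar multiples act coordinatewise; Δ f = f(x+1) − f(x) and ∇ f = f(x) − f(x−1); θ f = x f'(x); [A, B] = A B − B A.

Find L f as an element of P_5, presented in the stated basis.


θ f = 24x^6
Δ θ f = 144x^5 + 360x^4 + 480x^3 + 360x^2 + 144x + 24
Δ f = 24x^5 + 60x^4 + 80x^3 + 60x^2 + 24x + 4
θ Δ f = 120x^5 + 240x^4 + 240x^3 + 120x^2 + 24x
[Δ, θ] f = 24x^5 + 120x^4 + 240x^3 + 240x^2 + 120x + 24

the result is g(x) = 24x^5 + 120x^4 + 240x^3 + 240x^2 + 120x + 24


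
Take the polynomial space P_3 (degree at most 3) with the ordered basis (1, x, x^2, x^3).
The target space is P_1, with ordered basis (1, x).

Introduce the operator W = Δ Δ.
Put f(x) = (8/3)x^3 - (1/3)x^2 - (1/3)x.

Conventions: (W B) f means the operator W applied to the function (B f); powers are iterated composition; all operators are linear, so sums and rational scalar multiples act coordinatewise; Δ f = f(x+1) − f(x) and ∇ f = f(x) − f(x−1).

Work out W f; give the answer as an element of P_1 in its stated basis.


Δ f = 8x^2 + (22/3)x + 2
Δ Δ f = 16x + 46/3

g(x) = 16x + 46/3


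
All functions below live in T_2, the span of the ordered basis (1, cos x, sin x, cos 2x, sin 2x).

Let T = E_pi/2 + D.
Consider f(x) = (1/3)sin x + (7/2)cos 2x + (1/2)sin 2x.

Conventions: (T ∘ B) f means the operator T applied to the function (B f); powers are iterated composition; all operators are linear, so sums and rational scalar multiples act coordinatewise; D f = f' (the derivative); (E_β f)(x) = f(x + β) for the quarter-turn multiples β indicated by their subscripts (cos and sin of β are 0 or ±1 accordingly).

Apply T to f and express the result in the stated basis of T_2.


E_pi/2 f = (1/3)cos x - (7/2)cos 2x - (1/2)sin 2x
D f = (1/3)cos x + cos 2x - 7sin 2x
(E_pi/2 + D) f = (2/3)cos x - (5/2)cos 2x - (15/2)sin 2x

g(x) = (2/3)cos x - (5/2)cos 2x - (15/2)sin 2x


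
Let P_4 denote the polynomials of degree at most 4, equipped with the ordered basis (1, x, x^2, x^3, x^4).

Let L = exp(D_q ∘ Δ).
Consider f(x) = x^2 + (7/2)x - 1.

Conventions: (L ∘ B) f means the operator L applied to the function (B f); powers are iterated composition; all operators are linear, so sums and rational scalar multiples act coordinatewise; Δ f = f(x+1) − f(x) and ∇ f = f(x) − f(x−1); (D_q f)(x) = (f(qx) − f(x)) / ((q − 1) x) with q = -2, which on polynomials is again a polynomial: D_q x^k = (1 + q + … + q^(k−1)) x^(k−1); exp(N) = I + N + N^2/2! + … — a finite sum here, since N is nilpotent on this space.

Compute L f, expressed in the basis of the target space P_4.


order-1 term: 2
the series for exp(D_q ∘ Δ) f terminates at order 1
exp(D_q ∘ Δ) f = x^2 + (7/2)x + 1

the result is g(x) = x^2 + (7/2)x + 1


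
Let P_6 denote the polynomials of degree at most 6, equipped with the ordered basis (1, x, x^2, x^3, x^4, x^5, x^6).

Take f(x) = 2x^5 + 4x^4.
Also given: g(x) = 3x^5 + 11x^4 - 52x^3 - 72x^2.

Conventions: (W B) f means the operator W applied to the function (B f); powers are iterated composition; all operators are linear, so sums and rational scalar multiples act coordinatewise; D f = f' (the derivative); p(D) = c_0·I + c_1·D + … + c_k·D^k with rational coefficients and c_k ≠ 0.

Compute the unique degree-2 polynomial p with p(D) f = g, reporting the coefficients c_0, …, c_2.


D^0 f = 2x^5 + 4x^4
D^1 f = 10x^4 + 16x^3
D^2 f = 40x^3 + 48x^2
matching coefficients of g against c_0 f + c_1 Df + … from the top degree down determines the c_i
solution: c_0 = 3/2, c_1 = 1/2, c_2 = -3/2

c_0 = 3/2, c_1 = 1/2, c_2 = -3/2


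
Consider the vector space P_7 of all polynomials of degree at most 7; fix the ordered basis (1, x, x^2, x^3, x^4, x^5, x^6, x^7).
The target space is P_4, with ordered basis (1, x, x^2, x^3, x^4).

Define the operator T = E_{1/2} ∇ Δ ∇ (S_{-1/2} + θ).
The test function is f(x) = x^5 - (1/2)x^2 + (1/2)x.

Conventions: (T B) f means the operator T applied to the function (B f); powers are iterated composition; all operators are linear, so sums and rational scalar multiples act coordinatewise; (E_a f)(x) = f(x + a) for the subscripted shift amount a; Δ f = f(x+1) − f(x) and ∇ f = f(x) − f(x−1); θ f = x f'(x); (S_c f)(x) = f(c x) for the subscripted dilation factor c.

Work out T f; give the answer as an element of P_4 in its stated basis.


g(x) = (2385/8)x^2 + 2385/32

S_{-1/2} f = -(1/32)x^5 - (1/8)x^2 - (1/4)x
θ f = 5x^5 - x^2 + (1/2)x
(S_{-1/2} + θ) f = (159/32)x^5 - (9/8)x^2 + (1/4)x
∇ (S_{-1/2} + θ) f = (795/32)x^4 - (795/16)x^3 + (795/16)x^2 - (867/32)x + 203/32
Δ ∇ (S_{-1/2} + θ) f = (795/8)x^3 + (795/16)x - 9/4
∇ Δ ∇ (S_{-1/2} + θ) f = (2385/8)x^2 - (2385/8)x + 2385/16
E_{1/2} ∇ Δ ∇ (S_{-1/2} + θ) f = (2385/8)x^2 + 2385/32


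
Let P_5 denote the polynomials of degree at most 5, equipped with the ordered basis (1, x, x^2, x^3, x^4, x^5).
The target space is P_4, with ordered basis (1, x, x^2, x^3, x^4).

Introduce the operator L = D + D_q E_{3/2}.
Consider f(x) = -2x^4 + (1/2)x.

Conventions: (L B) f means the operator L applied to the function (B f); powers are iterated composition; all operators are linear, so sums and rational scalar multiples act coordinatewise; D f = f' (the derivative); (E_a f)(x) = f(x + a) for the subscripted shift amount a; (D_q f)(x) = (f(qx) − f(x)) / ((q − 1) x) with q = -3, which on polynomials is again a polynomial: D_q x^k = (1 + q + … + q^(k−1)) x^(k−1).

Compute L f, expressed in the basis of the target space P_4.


the image equals g(x) = 32x^3 - 84x^2 + 54x - 26

D f = -8x^3 + 1/2
E_{3/2} f = -2x^4 - 12x^3 - 27x^2 - (53/2)x - 75/8
D_q E_{3/2} f = 40x^3 - 84x^2 + 54x - 53/2
(D + D_q E_{3/2}) f = 32x^3 - 84x^2 + 54x - 26


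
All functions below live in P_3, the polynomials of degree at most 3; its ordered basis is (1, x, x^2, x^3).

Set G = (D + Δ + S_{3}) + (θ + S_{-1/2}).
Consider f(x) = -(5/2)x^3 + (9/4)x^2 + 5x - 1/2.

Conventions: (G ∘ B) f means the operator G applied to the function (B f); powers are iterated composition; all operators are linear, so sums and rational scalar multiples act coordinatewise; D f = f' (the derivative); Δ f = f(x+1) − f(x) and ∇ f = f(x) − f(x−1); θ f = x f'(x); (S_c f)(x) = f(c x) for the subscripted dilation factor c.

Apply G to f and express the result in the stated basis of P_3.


the image equals g(x) = -(1195/16)x^3 + (165/16)x^2 + 19x + 35/4

D f = -(15/2)x^2 + (9/2)x + 5
Δ f = -(15/2)x^2 - 3x + 19/4
S_{3} f = -(135/2)x^3 + (81/4)x^2 + 15x - 1/2
(D + Δ + S_{3}) f = -(135/2)x^3 + (21/4)x^2 + (33/2)x + 37/4
θ f = -(15/2)x^3 + (9/2)x^2 + 5x
S_{-1/2} f = (5/16)x^3 + (9/16)x^2 - (5/2)x - 1/2
(θ + S_{-1/2}) f = -(115/16)x^3 + (81/16)x^2 + (5/2)x - 1/2
((D + Δ + S_{3}) + (θ + S_{-1/2})) f = -(1195/16)x^3 + (165/16)x^2 + 19x + 35/4


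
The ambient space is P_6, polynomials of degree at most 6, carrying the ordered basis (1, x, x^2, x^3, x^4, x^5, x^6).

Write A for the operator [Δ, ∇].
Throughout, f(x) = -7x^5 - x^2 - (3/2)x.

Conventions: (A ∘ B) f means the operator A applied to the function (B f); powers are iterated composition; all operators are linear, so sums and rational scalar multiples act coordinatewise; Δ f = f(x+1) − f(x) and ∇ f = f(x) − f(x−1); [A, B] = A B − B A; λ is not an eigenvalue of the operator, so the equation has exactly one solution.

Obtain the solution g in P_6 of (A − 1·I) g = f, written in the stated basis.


write g with unknown coordinates in the stated basis and equate coefficients in (A − 1·I) g = f
solving from the highest basis element down gives g = 7x^5 + x^2 + (3/2)x
check: A g = 0
so A g − 1·g = -7x^5 - x^2 - (3/2)x = f ✓

the image equals g(x) = 7x^5 + x^2 + (3/2)x


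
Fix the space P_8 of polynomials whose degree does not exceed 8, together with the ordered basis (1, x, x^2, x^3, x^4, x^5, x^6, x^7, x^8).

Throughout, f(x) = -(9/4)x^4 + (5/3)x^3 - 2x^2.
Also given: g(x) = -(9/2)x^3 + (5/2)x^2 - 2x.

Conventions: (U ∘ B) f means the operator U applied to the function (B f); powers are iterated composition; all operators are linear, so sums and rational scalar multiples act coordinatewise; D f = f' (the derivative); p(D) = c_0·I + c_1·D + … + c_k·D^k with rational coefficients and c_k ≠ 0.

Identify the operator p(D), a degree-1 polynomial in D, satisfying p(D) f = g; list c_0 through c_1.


p(D) = (1/2)·D, i.e. c_0 = 0, c_1 = 1/2

D^0 f = -(9/4)x^4 + (5/3)x^3 - 2x^2
D^1 f = -9x^3 + 5x^2 - 4x
matching coefficients of g against c_0 f + c_1 Df + … from the top degree down determines the c_i
solution: c_0 = 0, c_1 = 1/2


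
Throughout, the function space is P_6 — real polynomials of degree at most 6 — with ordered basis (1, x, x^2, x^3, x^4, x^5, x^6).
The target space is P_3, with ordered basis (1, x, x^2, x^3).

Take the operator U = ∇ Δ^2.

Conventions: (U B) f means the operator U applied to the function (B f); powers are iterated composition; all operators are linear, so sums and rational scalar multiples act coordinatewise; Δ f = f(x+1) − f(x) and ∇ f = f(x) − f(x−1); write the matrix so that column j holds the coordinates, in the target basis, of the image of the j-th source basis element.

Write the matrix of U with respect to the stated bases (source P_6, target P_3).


image of 1: 0
image of x: 0
image of x^2: 0
image of x^3: 6
image of x^4: 24x + 12
image of x^5: 60x^2 + 60x + 30
image of x^6: 120x^3 + 180x^2 + 180x + 60
each image's coordinates form column j of the matrix

the matrix is [[0, 0, 0, 6, 12, 30, 60]; [0, 0, 0, 0, 24, 60, 180]; [0, 0, 0, 0, 0, 60, 180]; [0, 0, 0, 0, 0, 0, 120]] (rows listed top to bottom)


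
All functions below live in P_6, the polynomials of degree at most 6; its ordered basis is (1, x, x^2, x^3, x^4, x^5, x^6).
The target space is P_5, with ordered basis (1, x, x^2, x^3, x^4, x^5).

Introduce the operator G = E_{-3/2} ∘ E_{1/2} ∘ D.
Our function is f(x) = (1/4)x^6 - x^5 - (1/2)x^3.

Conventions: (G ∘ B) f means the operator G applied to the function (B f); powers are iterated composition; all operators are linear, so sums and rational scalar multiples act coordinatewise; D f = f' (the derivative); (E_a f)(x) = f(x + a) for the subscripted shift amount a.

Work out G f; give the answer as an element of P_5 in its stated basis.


g(x) = (3/2)x^5 - (25/2)x^4 + 35x^3 - (93/2)x^2 + (61/2)x - 8

D f = (3/2)x^5 - 5x^4 - (3/2)x^2
E_{1/2} D f = (3/2)x^5 - (5/4)x^4 - (25/4)x^3 - (57/8)x^2 - (113/32)x - 41/64
E_{-3/2} E_{1/2} D f = (3/2)x^5 - (25/2)x^4 + 35x^3 - (93/2)x^2 + (61/2)x - 8


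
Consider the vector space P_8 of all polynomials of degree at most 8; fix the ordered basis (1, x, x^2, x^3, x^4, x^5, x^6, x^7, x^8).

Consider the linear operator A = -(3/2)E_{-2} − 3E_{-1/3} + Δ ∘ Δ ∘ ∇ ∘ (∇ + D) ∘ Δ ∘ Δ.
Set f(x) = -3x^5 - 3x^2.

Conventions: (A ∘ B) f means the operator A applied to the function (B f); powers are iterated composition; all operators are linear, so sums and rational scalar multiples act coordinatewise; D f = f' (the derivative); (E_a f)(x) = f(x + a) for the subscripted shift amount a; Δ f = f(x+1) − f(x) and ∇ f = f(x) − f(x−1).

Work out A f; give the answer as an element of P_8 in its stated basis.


E_{-2} f = -3x^5 + 30x^4 - 120x^3 + 237x^2 - 228x + 84
(-(3/2)E_{-2}) f = (9/2)x^5 - 45x^4 + 180x^3 - (711/2)x^2 + 342x - 126
E_{-1/3} f = -3x^5 + 5x^4 - (10/3)x^3 - (17/9)x^2 + (49/27)x - 26/81
(-3E_{-1/3}) f = 9x^5 - 15x^4 + 10x^3 + (17/3)x^2 - (49/9)x + 26/27
Δ f = -15x^4 - 30x^3 - 30x^2 - 21x - 6
Δ Δ f = -60x^3 - 180x^2 - 210x - 96
∇ (Δ ∘ Δ) f = -180x^2 - 180x - 90
D (Δ ∘ Δ) f = -180x^2 - 360x - 210
(∇ + D) (Δ ∘ Δ) f = -360x^2 - 540x - 300
∇ (∇ + D) (Δ ∘ Δ) f = -720x - 180
Δ ∇ (∇ + D) (Δ ∘ Δ) f = -720
Δ Δ ∇ (∇ + D) (Δ ∘ Δ) f = 0
(-(3/2)E_{-2} − 3E_{-1/3} + Δ ∘ Δ ∘ ∇ ∘ (∇ + D) ∘ Δ ∘ Δ) f = (27/2)x^5 - 60x^4 + 190x^3 - (2099/6)x^2 + (3029/9)x - 3376/27

g(x) = (27/2)x^5 - 60x^4 + 190x^3 - (2099/6)x^2 + (3029/9)x - 3376/27


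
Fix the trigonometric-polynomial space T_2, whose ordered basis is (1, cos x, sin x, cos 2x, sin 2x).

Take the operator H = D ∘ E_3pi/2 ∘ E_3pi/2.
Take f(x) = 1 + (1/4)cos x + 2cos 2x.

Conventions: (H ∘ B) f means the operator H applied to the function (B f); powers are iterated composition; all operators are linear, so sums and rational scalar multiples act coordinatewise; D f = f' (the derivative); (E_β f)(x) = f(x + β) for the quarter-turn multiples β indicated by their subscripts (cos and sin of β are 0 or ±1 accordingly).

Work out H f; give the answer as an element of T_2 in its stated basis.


the image equals g(x) = (1/4)sin x - 4sin 2x

E_3pi/2 f = 1 + (1/4)sin x - 2cos 2x
E_3pi/2 E_3pi/2 f = 1 - (1/4)cos x + 2cos 2x
D E_3pi/2 E_3pi/2 f = (1/4)sin x - 4sin 2x


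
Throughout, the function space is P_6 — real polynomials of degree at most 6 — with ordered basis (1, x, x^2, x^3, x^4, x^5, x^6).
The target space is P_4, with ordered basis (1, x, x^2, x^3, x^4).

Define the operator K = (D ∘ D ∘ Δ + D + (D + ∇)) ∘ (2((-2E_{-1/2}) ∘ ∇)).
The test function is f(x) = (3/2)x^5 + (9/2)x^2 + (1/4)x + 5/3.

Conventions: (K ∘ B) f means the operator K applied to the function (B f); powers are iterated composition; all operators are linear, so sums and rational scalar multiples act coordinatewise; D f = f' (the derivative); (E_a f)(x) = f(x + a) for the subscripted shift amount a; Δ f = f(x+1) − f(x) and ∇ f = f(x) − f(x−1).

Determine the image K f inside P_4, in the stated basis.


∇ f = (15/2)x^4 - 15x^3 + 15x^2 + (3/2)x - 11/4
E_{-1/2} ∇ f = (15/2)x^4 - 30x^3 + (195/4)x^2 - (57/2)x + 83/32
(-2E_{-1/2}) ∇ f = -15x^4 + 60x^3 - (195/2)x^2 + 57x - 83/16
(2((-2E_{-1/2}) ∘ ∇)) f = -30x^4 + 120x^3 - 195x^2 + 114x - 83/8
Δ (2((-2E_{-1/2}) ∘ ∇)) f = -120x^3 + 180x^2 - 150x + 9
D Δ (2((-2E_{-1/2}) ∘ ∇)) f = -360x^2 + 360x - 150
D D Δ (2((-2E_{-1/2}) ∘ ∇)) f = -720x + 360
D (2((-2E_{-1/2}) ∘ ∇)) f = -120x^3 + 360x^2 - 390x + 114
D (2((-2E_{-1/2}) ∘ ∇)) f = -120x^3 + 360x^2 - 390x + 114
∇ (2((-2E_{-1/2}) ∘ ∇)) f = -120x^3 + 540x^2 - 870x + 459
(D + ∇) (2((-2E_{-1/2}) ∘ ∇)) f = -240x^3 + 900x^2 - 1260x + 573
(D ∘ D ∘ Δ + D + (D + ∇)) (2((-2E_{-1/2}) ∘ ∇)) f = -360x^3 + 1260x^2 - 2370x + 1047

the image equals g(x) = -360x^3 + 1260x^2 - 2370x + 1047


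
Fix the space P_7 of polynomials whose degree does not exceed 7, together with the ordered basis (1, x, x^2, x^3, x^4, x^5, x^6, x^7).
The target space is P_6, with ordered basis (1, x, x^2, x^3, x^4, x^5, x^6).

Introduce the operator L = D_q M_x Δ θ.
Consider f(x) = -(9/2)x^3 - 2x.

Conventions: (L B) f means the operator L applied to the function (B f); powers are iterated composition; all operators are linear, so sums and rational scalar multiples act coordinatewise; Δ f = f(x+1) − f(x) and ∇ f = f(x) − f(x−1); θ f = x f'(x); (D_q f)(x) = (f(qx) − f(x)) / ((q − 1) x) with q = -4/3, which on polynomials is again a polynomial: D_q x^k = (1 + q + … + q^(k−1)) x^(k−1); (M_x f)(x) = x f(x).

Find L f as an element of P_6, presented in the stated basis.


θ f = -(27/2)x^3 - 2x
Δ θ f = -(81/2)x^2 - (81/2)x - 31/2
M_x Δ θ f = -(81/2)x^3 - (81/2)x^2 - (31/2)x
D_q (M_x Δ θ) f = -(117/2)x^2 + (27/2)x - 31/2

the result is g(x) = -(117/2)x^2 + (27/2)x - 31/2


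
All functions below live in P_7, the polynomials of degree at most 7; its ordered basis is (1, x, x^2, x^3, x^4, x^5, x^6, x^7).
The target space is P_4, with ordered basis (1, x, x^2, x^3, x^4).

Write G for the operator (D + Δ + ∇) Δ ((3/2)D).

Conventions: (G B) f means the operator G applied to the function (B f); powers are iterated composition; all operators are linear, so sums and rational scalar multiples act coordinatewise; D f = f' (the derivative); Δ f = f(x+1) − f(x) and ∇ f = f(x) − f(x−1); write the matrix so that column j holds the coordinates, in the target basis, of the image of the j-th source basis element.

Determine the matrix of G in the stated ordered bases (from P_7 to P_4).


image of 1: 0
image of x: 0
image of x^2: 0
image of x^3: 27
image of x^4: 108x + 54
image of x^5: 270x^2 + 270x + 150
image of x^6: 540x^3 + 810x^2 + 900x + 315
image of x^7: 945x^4 + 1890x^3 + 3150x^2 + 2205x + 735
each image's coordinates form column j of the matrix

the matrix is [[0, 0, 0, 27, 54, 150, 315, 735]; [0, 0, 0, 0, 108, 270, 900, 2205]; [0, 0, 0, 0, 0, 270, 810, 3150]; [0, 0, 0, 0, 0, 0, 540, 1890]; [0, 0, 0, 0, 0, 0, 0, 945]] (rows listed top to bottom)


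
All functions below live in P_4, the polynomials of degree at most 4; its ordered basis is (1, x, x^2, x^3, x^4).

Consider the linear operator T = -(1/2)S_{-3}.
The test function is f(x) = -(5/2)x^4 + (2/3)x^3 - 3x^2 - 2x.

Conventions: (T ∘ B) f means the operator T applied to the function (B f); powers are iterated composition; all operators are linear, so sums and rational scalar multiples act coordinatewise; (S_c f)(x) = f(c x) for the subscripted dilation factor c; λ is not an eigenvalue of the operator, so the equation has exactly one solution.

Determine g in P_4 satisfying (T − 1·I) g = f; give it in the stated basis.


the image equals g(x) = (5/83)x^4 + (4/75)x^3 + (6/11)x^2 - 4x

write g with unknown coordinates in the stated basis and equate coefficients in (T − 1·I) g = f
solving from the highest basis element down gives g = (5/83)x^4 + (4/75)x^3 + (6/11)x^2 - 4x
check: T g = -(405/166)x^4 + (18/25)x^3 - (27/11)x^2 - 6x
so T g − 1·g = -(5/2)x^4 + (2/3)x^3 - 3x^2 - 2x = f ✓
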